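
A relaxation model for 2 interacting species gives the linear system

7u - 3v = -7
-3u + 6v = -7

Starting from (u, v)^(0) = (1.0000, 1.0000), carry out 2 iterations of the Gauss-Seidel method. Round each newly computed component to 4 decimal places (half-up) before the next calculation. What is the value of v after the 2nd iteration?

-1.9779

Iteration 1:
  u = (-7 - (-3)·1.0000) / (7) = -0.5714
  v = (-7 - (-3)·-0.5714) / (6) = -1.4524
Iteration 2:
  u = (-7 - (-3)·-1.4524) / (7) = -1.6225
  v = (-7 - (-3)·-1.6225) / (6) = -1.9779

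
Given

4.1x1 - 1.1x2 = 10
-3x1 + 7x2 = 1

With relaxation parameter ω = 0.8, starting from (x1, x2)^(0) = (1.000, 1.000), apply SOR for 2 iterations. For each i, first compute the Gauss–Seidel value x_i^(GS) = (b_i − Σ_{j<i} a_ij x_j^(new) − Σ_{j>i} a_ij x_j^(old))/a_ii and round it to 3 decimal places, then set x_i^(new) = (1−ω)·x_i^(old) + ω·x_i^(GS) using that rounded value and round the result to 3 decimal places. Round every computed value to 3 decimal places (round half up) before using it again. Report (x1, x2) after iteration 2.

Iteration 1:
  x1: GS value = (10 - (-1.1)·1.000) / (4.1) = 2.707;  x1 ← (1−ω)·1.000 + ω·2.707 = 2.366
  x2: GS value = (1 - (-3)·2.366) / (7) = 1.157;  x2 ← (1−ω)·1.000 + ω·1.157 = 1.126
Iteration 2:
  x1: GS value = (10 - (-1.1)·1.126) / (4.1) = 2.741;  x1 ← (1−ω)·2.366 + ω·2.741 = 2.666
  x2: GS value = (1 - (-3)·2.666) / (7) = 1.285;  x2 ← (1−ω)·1.126 + ω·1.285 = 1.253

(2.666, 1.253)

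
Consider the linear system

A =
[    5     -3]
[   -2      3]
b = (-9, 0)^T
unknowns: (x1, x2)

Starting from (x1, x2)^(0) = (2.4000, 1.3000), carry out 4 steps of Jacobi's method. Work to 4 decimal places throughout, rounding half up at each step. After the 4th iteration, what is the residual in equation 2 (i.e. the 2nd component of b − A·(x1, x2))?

0.1440

Iteration 1:
  x1 = (-9 - (-3)·1.3000) / (5) = -1.0200
  x2 = (0 - (-2)·2.4000) / (3) = 1.6000
Iteration 2:
  x1 = (-9 - (-3)·1.6000) / (5) = -0.8400
  x2 = (0 - (-2)·-1.0200) / (3) = -0.6800
Iteration 3:
  x1 = (-9 - (-3)·-0.6800) / (5) = -2.2080
  x2 = (0 - (-2)·-0.8400) / (3) = -0.5600
Iteration 4:
  x1 = (-9 - (-3)·-0.5600) / (5) = -2.1360
  x2 = (0 - (-2)·-2.2080) / (3) = -1.4720
Residual b − A·x = (-2.7360, 0.1440)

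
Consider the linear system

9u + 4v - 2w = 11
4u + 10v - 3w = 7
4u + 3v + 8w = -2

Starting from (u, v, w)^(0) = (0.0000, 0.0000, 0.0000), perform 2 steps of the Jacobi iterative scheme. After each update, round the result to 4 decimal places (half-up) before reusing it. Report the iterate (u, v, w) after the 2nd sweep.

Iteration 1:
  u = (11 - (4)·0.0000 - (-2)·0.0000) / (9) = 1.2222
  v = (7 - (4)·0.0000 - (-3)·0.0000) / (10) = 0.7000
  w = (-2 - (4)·0.0000 - (3)·0.0000) / (8) = -0.2500
Iteration 2:
  u = (11 - (4)·0.7000 - (-2)·-0.2500) / (9) = 0.8556
  v = (7 - (4)·1.2222 - (-3)·-0.2500) / (10) = 0.1361
  w = (-2 - (4)·1.2222 - (3)·0.7000) / (8) = -1.1236

(0.8556, 0.1361, -1.1236)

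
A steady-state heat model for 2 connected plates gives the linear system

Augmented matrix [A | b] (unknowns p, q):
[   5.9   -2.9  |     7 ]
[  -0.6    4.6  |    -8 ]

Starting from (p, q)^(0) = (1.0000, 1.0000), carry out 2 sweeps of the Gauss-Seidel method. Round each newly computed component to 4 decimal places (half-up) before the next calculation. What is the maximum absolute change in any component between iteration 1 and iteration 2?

Iteration 1:
  p = (7 - (-2.9)·1.0000) / (5.9) = 1.6780
  q = (-8 - (-0.6)·1.6780) / (4.6) = -1.5203
Iteration 2:
  p = (7 - (-2.9)·-1.5203) / (5.9) = 0.4392
  q = (-8 - (-0.6)·0.4392) / (4.6) = -1.6818
Change: (-1.2388, -0.1615) → max |·| = 1.2388

1.2388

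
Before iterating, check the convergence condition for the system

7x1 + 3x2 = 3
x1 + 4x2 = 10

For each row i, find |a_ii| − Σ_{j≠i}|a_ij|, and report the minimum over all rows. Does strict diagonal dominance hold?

3

row 1: |7| − (3) = 4
row 2: |4| − (1) = 3
minimum over rows = 3 → strictly diagonally dominant (convergence guaranteed)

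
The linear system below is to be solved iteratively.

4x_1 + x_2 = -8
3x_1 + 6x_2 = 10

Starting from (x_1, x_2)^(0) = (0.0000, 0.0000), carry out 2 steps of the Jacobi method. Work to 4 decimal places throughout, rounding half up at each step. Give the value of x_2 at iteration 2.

2.6667

Iteration 1:
  x_1 = (-8 - (1)·0.0000) / (4) = -2.0000
  x_2 = (10 - (3)·0.0000) / (6) = 1.6667
Iteration 2:
  x_1 = (-8 - (1)·1.6667) / (4) = -2.4167
  x_2 = (10 - (3)·-2.0000) / (6) = 2.6667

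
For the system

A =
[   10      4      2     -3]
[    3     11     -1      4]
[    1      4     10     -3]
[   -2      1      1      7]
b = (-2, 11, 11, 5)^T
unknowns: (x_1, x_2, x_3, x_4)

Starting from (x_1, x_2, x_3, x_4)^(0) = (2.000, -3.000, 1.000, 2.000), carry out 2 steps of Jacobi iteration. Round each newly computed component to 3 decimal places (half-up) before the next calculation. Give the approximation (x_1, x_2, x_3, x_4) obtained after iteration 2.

Iteration 1:
  x_1 = (-2 - (4)·-3.000 - (2)·1.000 - (-3)·2.000) / (10) = 1.400
  x_2 = (11 - (3)·2.000 - (-1)·1.000 - (4)·2.000) / (11) = -0.182
  x_3 = (11 - (1)·2.000 - (4)·-3.000 - (-3)·2.000) / (10) = 2.700
  x_4 = (5 - (-2)·2.000 - (1)·-3.000 - (1)·1.000) / (7) = 1.571
Iteration 2:
  x_1 = (-2 - (4)·-0.182 - (2)·2.700 - (-3)·1.571) / (10) = -0.196
  x_2 = (11 - (3)·1.400 - (-1)·2.700 - (4)·1.571) / (11) = 0.292
  x_3 = (11 - (1)·1.400 - (4)·-0.182 - (-3)·1.571) / (10) = 1.504
  x_4 = (5 - (-2)·1.400 - (1)·-0.182 - (1)·2.700) / (7) = 0.755

(-0.196, 0.292, 1.504, 0.755)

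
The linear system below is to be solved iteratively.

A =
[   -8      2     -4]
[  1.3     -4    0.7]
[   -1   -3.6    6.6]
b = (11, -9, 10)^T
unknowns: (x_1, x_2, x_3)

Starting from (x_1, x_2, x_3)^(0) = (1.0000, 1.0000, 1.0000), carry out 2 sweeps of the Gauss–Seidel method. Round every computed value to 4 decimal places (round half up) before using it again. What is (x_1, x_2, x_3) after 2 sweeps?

Iteration 1:
  x_1 = (11 - (2)·1.0000 - (-4)·1.0000) / (-8) = -1.6250
  x_2 = (-9 - (1.3)·-1.6250 - (0.7)·1.0000) / (-4) = 1.8969
  x_3 = (10 - (-1)·-1.6250 - (-3.6)·1.8969) / (6.6) = 2.3036
Iteration 2:
  x_1 = (11 - (2)·1.8969 - (-4)·2.3036) / (-8) = -2.0526
  x_2 = (-9 - (1.3)·-2.0526 - (0.7)·2.3036) / (-4) = 1.9860
  x_3 = (10 - (-1)·-2.0526 - (-3.6)·1.9860) / (6.6) = 2.2874

(-2.0526, 1.9860, 2.2874)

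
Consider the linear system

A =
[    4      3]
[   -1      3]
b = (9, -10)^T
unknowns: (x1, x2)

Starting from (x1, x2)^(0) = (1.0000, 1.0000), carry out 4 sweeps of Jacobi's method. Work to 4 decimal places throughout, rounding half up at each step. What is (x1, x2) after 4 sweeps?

Iteration 1:
  x1 = (9 - (3)·1.0000) / (4) = 1.5000
  x2 = (-10 - (-1)·1.0000) / (3) = -3.0000
Iteration 2:
  x1 = (9 - (3)·-3.0000) / (4) = 4.5000
  x2 = (-10 - (-1)·1.5000) / (3) = -2.8333
Iteration 3:
  x1 = (9 - (3)·-2.8333) / (4) = 4.3750
  x2 = (-10 - (-1)·4.5000) / (3) = -1.8333
Iteration 4:
  x1 = (9 - (3)·-1.8333) / (4) = 3.6250
  x2 = (-10 - (-1)·4.3750) / (3) = -1.8750

(3.6250, -1.8750)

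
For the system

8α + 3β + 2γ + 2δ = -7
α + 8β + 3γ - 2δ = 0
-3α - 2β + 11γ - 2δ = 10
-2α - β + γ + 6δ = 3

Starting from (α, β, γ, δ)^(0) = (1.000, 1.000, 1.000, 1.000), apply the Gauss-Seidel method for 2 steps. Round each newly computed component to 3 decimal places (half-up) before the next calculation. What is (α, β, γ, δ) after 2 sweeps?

(-1.025, -0.152, 0.570, 0.038)

Iteration 1:
  α = (-7 - (3)·1.000 - (2)·1.000 - (2)·1.000) / (8) = -1.750
  β = (0 - (1)·-1.750 - (3)·1.000 - (-2)·1.000) / (8) = 0.094
  γ = (10 - (-3)·-1.750 - (-2)·0.094 - (-2)·1.000) / (11) = 0.631
  δ = (3 - (-2)·-1.750 - (-1)·0.094 - (1)·0.631) / (6) = -0.173
Iteration 2:
  α = (-7 - (3)·0.094 - (2)·0.631 - (2)·-0.173) / (8) = -1.025
  β = (0 - (1)·-1.025 - (3)·0.631 - (-2)·-0.173) / (8) = -0.152
  γ = (10 - (-3)·-1.025 - (-2)·-0.152 - (-2)·-0.173) / (11) = 0.570
  δ = (3 - (-2)·-1.025 - (-1)·-0.152 - (1)·0.570) / (6) = 0.038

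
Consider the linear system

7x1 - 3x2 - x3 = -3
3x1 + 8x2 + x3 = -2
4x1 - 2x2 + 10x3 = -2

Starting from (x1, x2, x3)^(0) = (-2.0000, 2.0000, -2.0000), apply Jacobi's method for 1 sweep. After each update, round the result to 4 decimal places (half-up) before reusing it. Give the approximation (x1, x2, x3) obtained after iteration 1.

Iteration 1:
  x1 = (-3 - (-3)·2.0000 - (-1)·-2.0000) / (7) = 0.1429
  x2 = (-2 - (3)·-2.0000 - (1)·-2.0000) / (8) = 0.7500
  x3 = (-2 - (4)·-2.0000 - (-2)·2.0000) / (10) = 1.0000

(0.1429, 0.7500, 1.0000)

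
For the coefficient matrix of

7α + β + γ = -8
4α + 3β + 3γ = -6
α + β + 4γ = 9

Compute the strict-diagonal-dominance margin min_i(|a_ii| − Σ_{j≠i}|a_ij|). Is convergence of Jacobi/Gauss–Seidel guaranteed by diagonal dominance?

row 1: |7| − (1+1) = 5
row 2: |3| − (4+3) = -4
row 3: |4| − (1+1) = 2
minimum over rows = -4 → not strictly diagonally dominant

-4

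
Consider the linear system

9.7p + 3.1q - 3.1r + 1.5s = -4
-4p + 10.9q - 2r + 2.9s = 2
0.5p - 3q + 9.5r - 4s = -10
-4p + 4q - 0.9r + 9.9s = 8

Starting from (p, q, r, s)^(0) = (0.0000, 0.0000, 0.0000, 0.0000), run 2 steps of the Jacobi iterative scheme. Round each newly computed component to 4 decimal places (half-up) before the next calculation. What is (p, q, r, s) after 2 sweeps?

(-0.9324, -0.3760, -0.6327, 0.4716)

Iteration 1:
  p = (-4 - (3.1)·0.0000 - (-3.1)·0.0000 - (1.5)·0.0000) / (9.7) = -0.4124
  q = (2 - (-4)·0.0000 - (-2)·0.0000 - (2.9)·0.0000) / (10.9) = 0.1835
  r = (-10 - (0.5)·0.0000 - (-3)·0.0000 - (-4)·0.0000) / (9.5) = -1.0526
  s = (8 - (-4)·0.0000 - (4)·0.0000 - (-0.9)·0.0000) / (9.9) = 0.8081
Iteration 2:
  p = (-4 - (3.1)·0.1835 - (-3.1)·-1.0526 - (1.5)·0.8081) / (9.7) = -0.9324
  q = (2 - (-4)·-0.4124 - (-2)·-1.0526 - (2.9)·0.8081) / (10.9) = -0.3760
  r = (-10 - (0.5)·-0.4124 - (-3)·0.1835 - (-4)·0.8081) / (9.5) = -0.6327
  s = (8 - (-4)·-0.4124 - (4)·0.1835 - (-0.9)·-1.0526) / (9.9) = 0.4716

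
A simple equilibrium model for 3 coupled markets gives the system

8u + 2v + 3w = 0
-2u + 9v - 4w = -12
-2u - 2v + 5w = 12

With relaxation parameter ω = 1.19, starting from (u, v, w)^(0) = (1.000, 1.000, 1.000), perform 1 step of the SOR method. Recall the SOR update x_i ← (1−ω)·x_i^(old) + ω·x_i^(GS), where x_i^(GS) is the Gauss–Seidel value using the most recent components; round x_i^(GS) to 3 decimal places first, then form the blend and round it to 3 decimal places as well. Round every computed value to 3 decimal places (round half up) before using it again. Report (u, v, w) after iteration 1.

Iteration 1:
  u: GS value = (0 - (2)·1.000 - (3)·1.000) / (8) = -0.625;  u ← (1−ω)·1.000 + ω·-0.625 = -0.934
  v: GS value = (-12 - (-2)·-0.934 - (-4)·1.000) / (9) = -1.096;  v ← (1−ω)·1.000 + ω·-1.096 = -1.494
  w: GS value = (12 - (-2)·-0.934 - (-2)·-1.494) / (5) = 1.429;  w ← (1−ω)·1.000 + ω·1.429 = 1.511

(-0.934, -1.494, 1.511)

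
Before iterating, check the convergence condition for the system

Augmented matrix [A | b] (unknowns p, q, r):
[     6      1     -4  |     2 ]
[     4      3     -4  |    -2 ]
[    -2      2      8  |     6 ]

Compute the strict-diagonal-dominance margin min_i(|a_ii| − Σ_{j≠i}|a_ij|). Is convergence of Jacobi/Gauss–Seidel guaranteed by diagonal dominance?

row 1: |6| − (1+4) = 1
row 2: |3| − (4+4) = -5
row 3: |8| − (2+2) = 4
minimum over rows = -5 → not strictly diagonally dominant

-5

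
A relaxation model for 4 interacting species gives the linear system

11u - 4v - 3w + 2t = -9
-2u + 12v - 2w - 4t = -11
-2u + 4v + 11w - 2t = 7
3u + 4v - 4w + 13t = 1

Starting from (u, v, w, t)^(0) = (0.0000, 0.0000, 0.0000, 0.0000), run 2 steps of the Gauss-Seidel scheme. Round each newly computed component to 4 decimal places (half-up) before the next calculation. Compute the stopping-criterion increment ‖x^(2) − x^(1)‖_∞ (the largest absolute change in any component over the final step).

Iteration 1:
  u = (-9 - (-4)·0.0000 - (-3)·0.0000 - (2)·0.0000) / (11) = -0.8182
  v = (-11 - (-2)·-0.8182 - (-2)·0.0000 - (-4)·0.0000) / (12) = -1.0530
  w = (7 - (-2)·-0.8182 - (4)·-1.0530 - (-2)·0.0000) / (11) = 0.8705
  t = (1 - (3)·-0.8182 - (4)·-1.0530 - (-4)·0.8705) / (13) = 0.8576
Iteration 2:
  u = (-9 - (-4)·-1.0530 - (-3)·0.8705 - (2)·0.8576) / (11) = -1.1196
  v = (-11 - (-2)·-1.1196 - (-2)·0.8705 - (-4)·0.8576) / (12) = -0.6723
  w = (7 - (-2)·-1.1196 - (4)·-0.6723 - (-2)·0.8576) / (11) = 0.8332
  t = (1 - (3)·-1.1196 - (4)·-0.6723 - (-4)·0.8332) / (13) = 0.7985
Change: (-0.3014, 0.3807, -0.0373, -0.0591) → max |·| = 0.3807

0.3807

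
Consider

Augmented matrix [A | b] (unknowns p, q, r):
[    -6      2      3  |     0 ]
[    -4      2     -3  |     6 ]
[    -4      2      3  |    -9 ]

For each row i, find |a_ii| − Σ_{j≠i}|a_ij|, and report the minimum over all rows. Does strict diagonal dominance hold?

row 1: |-6| − (2+3) = 1
row 2: |2| − (4+3) = -5
row 3: |3| − (4+2) = -3
minimum over rows = -5 → not strictly diagonally dominant

-5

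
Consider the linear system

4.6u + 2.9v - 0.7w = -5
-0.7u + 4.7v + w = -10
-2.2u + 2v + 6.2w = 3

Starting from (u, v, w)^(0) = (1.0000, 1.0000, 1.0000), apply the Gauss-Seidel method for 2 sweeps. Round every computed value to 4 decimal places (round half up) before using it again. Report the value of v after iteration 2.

Iteration 1:
  u = (-5 - (2.9)·1.0000 - (-0.7)·1.0000) / (4.6) = -1.5652
  v = (-10 - (-0.7)·-1.5652 - (1)·1.0000) / (4.7) = -2.5735
  w = (3 - (-2.2)·-1.5652 - (2)·-2.5735) / (6.2) = 0.7586
Iteration 2:
  u = (-5 - (2.9)·-2.5735 - (-0.7)·0.7586) / (4.6) = 0.6509
  v = (-10 - (-0.7)·0.6509 - (1)·0.7586) / (4.7) = -2.1921
  w = (3 - (-2.2)·0.6509 - (2)·-2.1921) / (6.2) = 1.4220

-2.1921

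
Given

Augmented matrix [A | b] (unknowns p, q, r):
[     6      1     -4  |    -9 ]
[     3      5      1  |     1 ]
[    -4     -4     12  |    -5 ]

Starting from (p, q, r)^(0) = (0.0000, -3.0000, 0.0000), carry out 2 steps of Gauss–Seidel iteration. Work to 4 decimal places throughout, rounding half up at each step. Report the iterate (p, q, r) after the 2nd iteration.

(-1.9555, 1.4700, -0.5785)

Iteration 1:
  p = (-9 - (1)·-3.0000 - (-4)·0.0000) / (6) = -1.0000
  q = (1 - (3)·-1.0000 - (1)·0.0000) / (5) = 0.8000
  r = (-5 - (-4)·-1.0000 - (-4)·0.8000) / (12) = -0.4833
Iteration 2:
  p = (-9 - (1)·0.8000 - (-4)·-0.4833) / (6) = -1.9555
  q = (1 - (3)·-1.9555 - (1)·-0.4833) / (5) = 1.4700
  r = (-5 - (-4)·-1.9555 - (-4)·1.4700) / (12) = -0.5785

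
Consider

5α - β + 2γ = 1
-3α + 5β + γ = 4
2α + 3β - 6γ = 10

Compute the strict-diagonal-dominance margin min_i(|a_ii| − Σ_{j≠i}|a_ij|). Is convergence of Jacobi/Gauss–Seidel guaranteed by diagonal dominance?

row 1: |5| − (1+2) = 2
row 2: |5| − (3+1) = 1
row 3: |-6| − (2+3) = 1
minimum over rows = 1 → strictly diagonally dominant (convergence guaranteed)

1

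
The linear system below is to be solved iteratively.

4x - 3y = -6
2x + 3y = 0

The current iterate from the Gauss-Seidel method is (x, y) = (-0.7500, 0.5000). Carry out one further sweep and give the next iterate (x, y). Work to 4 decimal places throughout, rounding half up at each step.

(-1.1250, 0.7500)

One sweep:
  x = (-6 - (-3)·0.5000) / (4) = -1.1250
  y = (0 - (2)·-1.1250) / (3) = 0.7500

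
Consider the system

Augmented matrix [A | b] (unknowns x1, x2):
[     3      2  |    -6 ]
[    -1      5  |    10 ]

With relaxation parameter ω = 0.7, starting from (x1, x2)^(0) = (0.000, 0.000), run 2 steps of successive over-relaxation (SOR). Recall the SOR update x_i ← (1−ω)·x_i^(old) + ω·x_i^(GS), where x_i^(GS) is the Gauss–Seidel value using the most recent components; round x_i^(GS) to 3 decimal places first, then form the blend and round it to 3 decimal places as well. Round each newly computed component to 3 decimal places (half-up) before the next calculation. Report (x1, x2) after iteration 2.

Iteration 1:
  x1: GS value = (-6 - (2)·0.000) / (3) = -2.000;  x1 ← (1−ω)·0.000 + ω·-2.000 = -1.400
  x2: GS value = (10 - (-1)·-1.400) / (5) = 1.720;  x2 ← (1−ω)·0.000 + ω·1.720 = 1.204
Iteration 2:
  x1: GS value = (-6 - (2)·1.204) / (3) = -2.803;  x1 ← (1−ω)·-1.400 + ω·-2.803 = -2.382
  x2: GS value = (10 - (-1)·-2.382) / (5) = 1.524;  x2 ← (1−ω)·1.204 + ω·1.524 = 1.428

(-2.382, 1.428)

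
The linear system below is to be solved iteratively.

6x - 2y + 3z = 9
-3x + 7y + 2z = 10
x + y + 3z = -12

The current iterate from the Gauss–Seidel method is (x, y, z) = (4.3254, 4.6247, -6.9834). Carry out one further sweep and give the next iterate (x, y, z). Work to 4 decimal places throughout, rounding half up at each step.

One sweep:
  x = (9 - (-2)·4.6247 - (3)·-6.9834) / (6) = 6.5333
  y = (10 - (-3)·6.5333 - (2)·-6.9834) / (7) = 6.2238
  z = (-12 - (1)·6.5333 - (1)·6.2238) / (3) = -8.2524

(6.5333, 6.2238, -8.2524)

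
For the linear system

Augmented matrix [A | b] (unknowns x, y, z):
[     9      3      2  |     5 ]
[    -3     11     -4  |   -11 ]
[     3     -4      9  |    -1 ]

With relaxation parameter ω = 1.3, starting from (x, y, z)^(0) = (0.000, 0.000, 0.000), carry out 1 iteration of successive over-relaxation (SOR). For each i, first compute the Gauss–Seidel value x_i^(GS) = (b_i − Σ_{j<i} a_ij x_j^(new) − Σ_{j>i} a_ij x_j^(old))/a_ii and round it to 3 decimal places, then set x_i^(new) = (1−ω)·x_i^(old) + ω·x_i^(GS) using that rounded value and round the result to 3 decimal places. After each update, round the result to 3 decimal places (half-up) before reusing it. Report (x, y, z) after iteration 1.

Iteration 1:
  x: GS value = (5 - (3)·0.000 - (2)·0.000) / (9) = 0.556;  x ← (1−ω)·0.000 + ω·0.556 = 0.723
  y: GS value = (-11 - (-3)·0.723 - (-4)·0.000) / (11) = -0.803;  y ← (1−ω)·0.000 + ω·-0.803 = -1.044
  z: GS value = (-1 - (3)·0.723 - (-4)·-1.044) / (9) = -0.816;  z ← (1−ω)·0.000 + ω·-0.816 = -1.061

(0.723, -1.044, -1.061)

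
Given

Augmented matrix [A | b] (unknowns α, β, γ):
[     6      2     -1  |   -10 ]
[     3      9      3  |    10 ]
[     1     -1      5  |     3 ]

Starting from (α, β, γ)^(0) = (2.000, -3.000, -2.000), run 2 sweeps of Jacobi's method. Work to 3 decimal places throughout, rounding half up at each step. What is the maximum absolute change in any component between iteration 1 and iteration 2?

Iteration 1:
  α = (-10 - (2)·-3.000 - (-1)·-2.000) / (6) = -1.000
  β = (10 - (3)·2.000 - (3)·-2.000) / (9) = 1.111
  γ = (3 - (1)·2.000 - (-1)·-3.000) / (5) = -0.400
Iteration 2:
  α = (-10 - (2)·1.111 - (-1)·-0.400) / (6) = -2.104
  β = (10 - (3)·-1.000 - (3)·-0.400) / (9) = 1.578
  γ = (3 - (1)·-1.000 - (-1)·1.111) / (5) = 1.022
Change: (-1.104, 0.467, 1.422) → max |·| = 1.422

1.422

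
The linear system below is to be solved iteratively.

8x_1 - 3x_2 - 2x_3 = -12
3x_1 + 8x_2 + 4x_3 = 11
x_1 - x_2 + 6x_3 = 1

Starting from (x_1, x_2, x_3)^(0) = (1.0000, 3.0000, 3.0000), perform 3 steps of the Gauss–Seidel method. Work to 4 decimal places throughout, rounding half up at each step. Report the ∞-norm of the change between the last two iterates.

Iteration 1:
  x_1 = (-12 - (-3)·3.0000 - (-2)·3.0000) / (8) = 0.3750
  x_2 = (11 - (3)·0.3750 - (4)·3.0000) / (8) = -0.2656
  x_3 = (1 - (1)·0.3750 - (-1)·-0.2656) / (6) = 0.0599
Iteration 2:
  x_1 = (-12 - (-3)·-0.2656 - (-2)·0.0599) / (8) = -1.5846
  x_2 = (11 - (3)·-1.5846 - (4)·0.0599) / (8) = 1.9393
  x_3 = (1 - (1)·-1.5846 - (-1)·1.9393) / (6) = 0.7540
Iteration 3:
  x_1 = (-12 - (-3)·1.9393 - (-2)·0.7540) / (8) = -0.5843
  x_2 = (11 - (3)·-0.5843 - (4)·0.7540) / (8) = 1.2171
  x_3 = (1 - (1)·-0.5843 - (-1)·1.2171) / (6) = 0.4669
Change: (1.0003, -0.7222, -0.2871) → max |·| = 1.0003

1.0003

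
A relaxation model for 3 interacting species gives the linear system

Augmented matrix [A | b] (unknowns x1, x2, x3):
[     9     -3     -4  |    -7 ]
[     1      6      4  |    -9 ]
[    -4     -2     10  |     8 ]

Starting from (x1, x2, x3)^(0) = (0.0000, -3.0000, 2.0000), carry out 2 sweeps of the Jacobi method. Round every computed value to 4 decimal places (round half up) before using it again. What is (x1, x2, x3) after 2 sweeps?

(-1.6333, -1.4852, -0.1222)

Iteration 1:
  x1 = (-7 - (-3)·-3.0000 - (-4)·2.0000) / (9) = -0.8889
  x2 = (-9 - (1)·0.0000 - (4)·2.0000) / (6) = -2.8333
  x3 = (8 - (-4)·0.0000 - (-2)·-3.0000) / (10) = 0.2000
Iteration 2:
  x1 = (-7 - (-3)·-2.8333 - (-4)·0.2000) / (9) = -1.6333
  x2 = (-9 - (1)·-0.8889 - (4)·0.2000) / (6) = -1.4852
  x3 = (8 - (-4)·-0.8889 - (-2)·-2.8333) / (10) = -0.1222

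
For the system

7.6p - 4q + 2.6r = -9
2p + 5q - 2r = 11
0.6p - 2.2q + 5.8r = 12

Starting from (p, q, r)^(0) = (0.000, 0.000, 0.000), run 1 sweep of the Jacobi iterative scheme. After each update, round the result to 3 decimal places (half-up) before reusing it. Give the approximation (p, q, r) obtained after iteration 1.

Iteration 1:
  p = (-9 - (-4)·0.000 - (2.6)·0.000) / (7.6) = -1.184
  q = (11 - (2)·0.000 - (-2)·0.000) / (5) = 2.200
  r = (12 - (0.6)·0.000 - (-2.2)·0.000) / (5.8) = 2.069

(-1.184, 2.200, 2.069)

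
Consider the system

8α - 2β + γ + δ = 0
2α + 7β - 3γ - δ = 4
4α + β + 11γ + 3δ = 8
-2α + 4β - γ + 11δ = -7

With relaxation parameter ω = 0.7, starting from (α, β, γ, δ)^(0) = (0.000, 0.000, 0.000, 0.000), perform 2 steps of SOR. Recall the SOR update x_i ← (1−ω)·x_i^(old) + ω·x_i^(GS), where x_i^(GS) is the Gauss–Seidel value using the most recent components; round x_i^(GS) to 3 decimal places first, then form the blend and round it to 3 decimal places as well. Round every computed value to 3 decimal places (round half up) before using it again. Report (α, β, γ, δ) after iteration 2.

(0.073, 0.599, 0.696, -0.700)

Iteration 1:
  α: GS value = (0 - (-2)·0.000 - (1)·0.000 - (1)·0.000) / (8) = 0.000;  α ← (1−ω)·0.000 + ω·0.000 = 0.000
  β: GS value = (4 - (2)·0.000 - (-3)·0.000 - (-1)·0.000) / (7) = 0.571;  β ← (1−ω)·0.000 + ω·0.571 = 0.400
  γ: GS value = (8 - (4)·0.000 - (1)·0.400 - (3)·0.000) / (11) = 0.691;  γ ← (1−ω)·0.000 + ω·0.691 = 0.484
  δ: GS value = (-7 - (-2)·0.000 - (4)·0.400 - (-1)·0.484) / (11) = -0.738;  δ ← (1−ω)·0.000 + ω·-0.738 = -0.517
Iteration 2:
  α: GS value = (0 - (-2)·0.400 - (1)·0.484 - (1)·-0.517) / (8) = 0.104;  α ← (1−ω)·0.000 + ω·0.104 = 0.073
  β: GS value = (4 - (2)·0.073 - (-3)·0.484 - (-1)·-0.517) / (7) = 0.684;  β ← (1−ω)·0.400 + ω·0.684 = 0.599
  γ: GS value = (8 - (4)·0.073 - (1)·0.599 - (3)·-0.517) / (11) = 0.787;  γ ← (1−ω)·0.484 + ω·0.787 = 0.696
  δ: GS value = (-7 - (-2)·0.073 - (4)·0.599 - (-1)·0.696) / (11) = -0.778;  δ ← (1−ω)·-0.517 + ω·-0.778 = -0.700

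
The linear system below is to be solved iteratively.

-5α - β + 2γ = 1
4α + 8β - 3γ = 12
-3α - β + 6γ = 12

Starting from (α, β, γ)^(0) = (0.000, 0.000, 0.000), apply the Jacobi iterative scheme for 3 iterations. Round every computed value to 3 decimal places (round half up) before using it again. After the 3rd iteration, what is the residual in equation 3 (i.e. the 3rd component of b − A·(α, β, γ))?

Iteration 1:
  α = (1 - (-1)·0.000 - (2)·0.000) / (-5) = -0.200
  β = (12 - (4)·0.000 - (-3)·0.000) / (8) = 1.500
  γ = (12 - (-3)·0.000 - (-1)·0.000) / (6) = 2.000
Iteration 2:
  α = (1 - (-1)·1.500 - (2)·2.000) / (-5) = 0.300
  β = (12 - (4)·-0.200 - (-3)·2.000) / (8) = 2.350
  γ = (12 - (-3)·-0.200 - (-1)·1.500) / (6) = 2.150
Iteration 3:
  α = (1 - (-1)·2.350 - (2)·2.150) / (-5) = 0.190
  β = (12 - (4)·0.300 - (-3)·2.150) / (8) = 2.156
  γ = (12 - (-3)·0.300 - (-1)·2.350) / (6) = 2.542
Residual b − A·x = (-0.978, 1.618, -0.526)

-0.526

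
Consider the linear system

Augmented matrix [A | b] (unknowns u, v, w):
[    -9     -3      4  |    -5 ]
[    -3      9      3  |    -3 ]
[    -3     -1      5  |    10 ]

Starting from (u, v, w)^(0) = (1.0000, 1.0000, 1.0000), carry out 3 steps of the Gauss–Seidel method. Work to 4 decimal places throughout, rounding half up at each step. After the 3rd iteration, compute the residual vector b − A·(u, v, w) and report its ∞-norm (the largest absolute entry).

Iteration 1:
  u = (-5 - (-3)·1.0000 - (4)·1.0000) / (-9) = 0.6667
  v = (-3 - (-3)·0.6667 - (3)·1.0000) / (9) = -0.4444
  w = (10 - (-3)·0.6667 - (-1)·-0.4444) / (5) = 2.3111
Iteration 2:
  u = (-5 - (-3)·-0.4444 - (4)·2.3111) / (-9) = 1.7308
  v = (-3 - (-3)·1.7308 - (3)·2.3111) / (9) = -0.5268
  w = (10 - (-3)·1.7308 - (-1)·-0.5268) / (5) = 2.9331
Iteration 3:
  u = (-5 - (-3)·-0.5268 - (4)·2.9331) / (-9) = 2.0348
  v = (-3 - (-3)·2.0348 - (3)·2.9331) / (9) = -0.6328
  w = (10 - (-3)·2.0348 - (-1)·-0.6328) / (5) = 3.0943
Residual b − A·x = (-0.9624, -0.4833, 0.0001); ∞-norm = 0.9624

0.9624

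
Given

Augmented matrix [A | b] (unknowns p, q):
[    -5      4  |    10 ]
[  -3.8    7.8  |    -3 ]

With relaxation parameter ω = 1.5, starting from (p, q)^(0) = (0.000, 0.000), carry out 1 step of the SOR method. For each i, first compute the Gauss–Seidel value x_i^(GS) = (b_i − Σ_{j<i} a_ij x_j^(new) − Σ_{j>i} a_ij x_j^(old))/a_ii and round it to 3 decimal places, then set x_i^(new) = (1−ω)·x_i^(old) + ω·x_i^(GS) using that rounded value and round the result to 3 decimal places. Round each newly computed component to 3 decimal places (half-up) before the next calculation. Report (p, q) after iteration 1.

(-3.000, -2.769)

Iteration 1:
  p: GS value = (10 - (4)·0.000) / (-5) = -2.000;  p ← (1−ω)·0.000 + ω·-2.000 = -3.000
  q: GS value = (-3 - (-3.8)·-3.000) / (7.8) = -1.846;  q ← (1−ω)·0.000 + ω·-1.846 = -2.769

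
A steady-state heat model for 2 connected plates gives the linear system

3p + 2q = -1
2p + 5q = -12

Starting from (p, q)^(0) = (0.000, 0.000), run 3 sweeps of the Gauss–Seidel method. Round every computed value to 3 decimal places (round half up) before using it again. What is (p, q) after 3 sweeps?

Iteration 1:
  p = (-1 - (2)·0.000) / (3) = -0.333
  q = (-12 - (2)·-0.333) / (5) = -2.267
Iteration 2:
  p = (-1 - (2)·-2.267) / (3) = 1.178
  q = (-12 - (2)·1.178) / (5) = -2.871
Iteration 3:
  p = (-1 - (2)·-2.871) / (3) = 1.581
  q = (-12 - (2)·1.581) / (5) = -3.032

(1.581, -3.032)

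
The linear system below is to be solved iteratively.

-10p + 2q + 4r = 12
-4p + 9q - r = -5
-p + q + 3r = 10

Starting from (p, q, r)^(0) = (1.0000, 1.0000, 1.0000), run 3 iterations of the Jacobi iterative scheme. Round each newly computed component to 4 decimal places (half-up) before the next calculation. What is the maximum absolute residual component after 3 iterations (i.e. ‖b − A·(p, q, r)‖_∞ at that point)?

Iteration 1:
  p = (12 - (2)·1.0000 - (4)·1.0000) / (-10) = -0.6000
  q = (-5 - (-4)·1.0000 - (-1)·1.0000) / (9) = 0.0000
  r = (10 - (-1)·1.0000 - (1)·1.0000) / (3) = 3.3333
Iteration 2:
  p = (12 - (2)·0.0000 - (4)·3.3333) / (-10) = 0.1333
  q = (-5 - (-4)·-0.6000 - (-1)·3.3333) / (9) = -0.4519
  r = (10 - (-1)·-0.6000 - (1)·0.0000) / (3) = 3.1333
Iteration 3:
  p = (12 - (2)·-0.4519 - (4)·3.1333) / (-10) = -0.0371
  q = (-5 - (-4)·0.1333 - (-1)·3.1333) / (9) = -0.1482
  r = (10 - (-1)·0.1333 - (1)·-0.4519) / (3) = 3.5284
Residual b − A·x = (-2.1882, -0.2862, -0.4741); ∞-norm = 2.1882

2.1882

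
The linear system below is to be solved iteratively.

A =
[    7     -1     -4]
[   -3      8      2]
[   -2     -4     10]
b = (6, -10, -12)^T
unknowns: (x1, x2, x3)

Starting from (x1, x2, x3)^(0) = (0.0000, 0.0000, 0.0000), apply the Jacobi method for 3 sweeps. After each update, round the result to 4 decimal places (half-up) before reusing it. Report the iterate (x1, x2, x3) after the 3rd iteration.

Iteration 1:
  x1 = (6 - (-1)·0.0000 - (-4)·0.0000) / (7) = 0.8571
  x2 = (-10 - (-3)·0.0000 - (2)·0.0000) / (8) = -1.2500
  x3 = (-12 - (-2)·0.0000 - (-4)·0.0000) / (10) = -1.2000
Iteration 2:
  x1 = (6 - (-1)·-1.2500 - (-4)·-1.2000) / (7) = -0.0071
  x2 = (-10 - (-3)·0.8571 - (2)·-1.2000) / (8) = -0.6286
  x3 = (-12 - (-2)·0.8571 - (-4)·-1.2500) / (10) = -1.5286
Iteration 3:
  x1 = (6 - (-1)·-0.6286 - (-4)·-1.5286) / (7) = -0.1061
  x2 = (-10 - (-3)·-0.0071 - (2)·-1.5286) / (8) = -0.8705
  x3 = (-12 - (-2)·-0.0071 - (-4)·-0.6286) / (10) = -1.4529

(-0.1061, -0.8705, -1.4529)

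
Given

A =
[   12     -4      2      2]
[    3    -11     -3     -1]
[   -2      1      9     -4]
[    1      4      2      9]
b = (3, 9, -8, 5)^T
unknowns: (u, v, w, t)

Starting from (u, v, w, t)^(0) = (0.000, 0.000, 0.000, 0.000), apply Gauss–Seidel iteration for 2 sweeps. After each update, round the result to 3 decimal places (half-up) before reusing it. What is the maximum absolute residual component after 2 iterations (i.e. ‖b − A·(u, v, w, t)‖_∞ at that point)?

Iteration 1:
  u = (3 - (-4)·0.000 - (2)·0.000 - (2)·0.000) / (12) = 0.250
  v = (9 - (3)·0.250 - (-3)·0.000 - (-1)·0.000) / (-11) = -0.750
  w = (-8 - (-2)·0.250 - (1)·-0.750 - (-4)·0.000) / (9) = -0.750
  t = (5 - (1)·0.250 - (4)·-0.750 - (2)·-0.750) / (9) = 1.028
Iteration 2:
  u = (3 - (-4)·-0.750 - (2)·-0.750 - (2)·1.028) / (12) = -0.046
  v = (9 - (3)·-0.046 - (-3)·-0.750 - (-1)·1.028) / (-11) = -0.720
  w = (-8 - (-2)·-0.046 - (1)·-0.720 - (-4)·1.028) / (9) = -0.362
  t = (5 - (1)·-0.046 - (4)·-0.720 - (2)·-0.362) / (9) = 0.961
Residual b − A·x = (-0.526, 1.093, -0.270, 0.001); ∞-norm = 1.093

1.093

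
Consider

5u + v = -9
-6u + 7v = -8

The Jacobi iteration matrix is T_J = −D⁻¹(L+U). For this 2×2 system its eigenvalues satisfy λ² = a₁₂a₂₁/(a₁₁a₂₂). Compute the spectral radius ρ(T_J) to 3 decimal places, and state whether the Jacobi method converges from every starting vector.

0.414

a₁₂a₂₁/(a₁₁a₂₂) = (1)·(-6) / ((5)·(7)) = -0.171429
ρ = √|-0.171429| = √0.171429 = 0.414
ρ < 1, so Jacobi converges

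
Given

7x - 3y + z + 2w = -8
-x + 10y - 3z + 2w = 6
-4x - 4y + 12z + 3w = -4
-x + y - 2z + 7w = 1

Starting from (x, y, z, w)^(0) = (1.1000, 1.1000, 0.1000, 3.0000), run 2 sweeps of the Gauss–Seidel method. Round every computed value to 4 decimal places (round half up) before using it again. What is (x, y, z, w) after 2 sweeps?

(-0.8111, 0.1328, -0.4274, -0.1141)

Iteration 1:
  x = (-8 - (-3)·1.1000 - (1)·0.1000 - (2)·3.0000) / (7) = -1.5429
  y = (6 - (-1)·-1.5429 - (-3)·0.1000 - (2)·3.0000) / (10) = -0.1243
  z = (-4 - (-4)·-1.5429 - (-4)·-0.1243 - (3)·3.0000) / (12) = -1.6391
  w = (1 - (-1)·-1.5429 - (1)·-0.1243 - (-2)·-1.6391) / (7) = -0.5281
Iteration 2:
  x = (-8 - (-3)·-0.1243 - (1)·-1.6391 - (2)·-0.5281) / (7) = -0.8111
  y = (6 - (-1)·-0.8111 - (-3)·-1.6391 - (2)·-0.5281) / (10) = 0.1328
  z = (-4 - (-4)·-0.8111 - (-4)·0.1328 - (3)·-0.5281) / (12) = -0.4274
  w = (1 - (-1)·-0.8111 - (1)·0.1328 - (-2)·-0.4274) / (7) = -0.1141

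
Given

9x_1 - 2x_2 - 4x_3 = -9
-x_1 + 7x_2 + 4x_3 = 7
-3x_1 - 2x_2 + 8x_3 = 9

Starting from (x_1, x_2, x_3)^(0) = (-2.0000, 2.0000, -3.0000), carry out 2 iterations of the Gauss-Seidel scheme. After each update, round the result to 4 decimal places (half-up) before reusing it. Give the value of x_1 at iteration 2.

0.0000

Iteration 1:
  x_1 = (-9 - (-2)·2.0000 - (-4)·-3.0000) / (9) = -1.8889
  x_2 = (7 - (-1)·-1.8889 - (4)·-3.0000) / (7) = 2.4444
  x_3 = (9 - (-3)·-1.8889 - (-2)·2.4444) / (8) = 1.0278
Iteration 2:
  x_1 = (-9 - (-2)·2.4444 - (-4)·1.0278) / (9) = 0.0000
  x_2 = (7 - (-1)·0.0000 - (4)·1.0278) / (7) = 0.4127
  x_3 = (9 - (-3)·0.0000 - (-2)·0.4127) / (8) = 1.2282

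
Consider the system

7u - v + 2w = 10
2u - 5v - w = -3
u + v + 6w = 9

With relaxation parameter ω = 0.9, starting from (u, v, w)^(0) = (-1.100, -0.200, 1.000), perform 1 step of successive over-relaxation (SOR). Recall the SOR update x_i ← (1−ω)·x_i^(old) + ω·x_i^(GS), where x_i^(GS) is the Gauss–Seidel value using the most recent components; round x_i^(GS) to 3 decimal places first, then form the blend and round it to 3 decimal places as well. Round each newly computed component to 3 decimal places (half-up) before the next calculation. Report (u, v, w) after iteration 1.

Iteration 1:
  u: GS value = (10 - (-1)·-0.200 - (2)·1.000) / (7) = 1.114;  u ← (1−ω)·-1.100 + ω·1.114 = 0.893
  v: GS value = (-3 - (2)·0.893 - (-1)·1.000) / (-5) = 0.757;  v ← (1−ω)·-0.200 + ω·0.757 = 0.661
  w: GS value = (9 - (1)·0.893 - (1)·0.661) / (6) = 1.241;  w ← (1−ω)·1.000 + ω·1.241 = 1.217

(0.893, 0.661, 1.217)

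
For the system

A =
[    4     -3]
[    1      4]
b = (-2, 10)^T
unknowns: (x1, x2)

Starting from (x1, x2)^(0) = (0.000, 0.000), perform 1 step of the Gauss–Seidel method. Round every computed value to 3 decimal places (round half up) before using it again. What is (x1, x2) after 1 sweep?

(-0.500, 2.625)

Iteration 1:
  x1 = (-2 - (-3)·0.000) / (4) = -0.500
  x2 = (10 - (1)·-0.500) / (4) = 2.625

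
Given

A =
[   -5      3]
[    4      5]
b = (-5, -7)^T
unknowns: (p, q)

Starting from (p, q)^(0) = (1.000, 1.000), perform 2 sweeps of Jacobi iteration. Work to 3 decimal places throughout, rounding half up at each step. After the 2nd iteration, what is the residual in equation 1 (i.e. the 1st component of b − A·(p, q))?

1.440

Iteration 1:
  p = (-5 - (3)·1.000) / (-5) = 1.600
  q = (-7 - (4)·1.000) / (5) = -2.200
Iteration 2:
  p = (-5 - (3)·-2.200) / (-5) = -0.320
  q = (-7 - (4)·1.600) / (5) = -2.680
Residual b − A·x = (1.440, 7.680)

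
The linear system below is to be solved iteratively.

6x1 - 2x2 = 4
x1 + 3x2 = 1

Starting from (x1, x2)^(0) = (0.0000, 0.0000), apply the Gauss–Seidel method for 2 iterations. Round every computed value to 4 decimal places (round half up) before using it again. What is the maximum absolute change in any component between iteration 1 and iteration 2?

0.0370

Iteration 1:
  x1 = (4 - (-2)·0.0000) / (6) = 0.6667
  x2 = (1 - (1)·0.6667) / (3) = 0.1111
Iteration 2:
  x1 = (4 - (-2)·0.1111) / (6) = 0.7037
  x2 = (1 - (1)·0.7037) / (3) = 0.0988
Change: (0.0370, -0.0123) → max |·| = 0.0370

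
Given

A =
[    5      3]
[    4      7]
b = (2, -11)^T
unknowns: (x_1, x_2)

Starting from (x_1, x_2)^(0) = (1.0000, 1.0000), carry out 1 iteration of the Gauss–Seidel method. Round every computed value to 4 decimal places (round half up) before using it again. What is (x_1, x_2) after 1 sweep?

Iteration 1:
  x_1 = (2 - (3)·1.0000) / (5) = -0.2000
  x_2 = (-11 - (4)·-0.2000) / (7) = -1.4571

(-0.2000, -1.4571)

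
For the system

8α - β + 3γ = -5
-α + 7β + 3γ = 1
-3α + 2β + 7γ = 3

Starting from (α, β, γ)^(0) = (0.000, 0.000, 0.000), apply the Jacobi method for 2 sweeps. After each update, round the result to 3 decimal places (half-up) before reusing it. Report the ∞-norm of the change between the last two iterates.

0.309

Iteration 1:
  α = (-5 - (-1)·0.000 - (3)·0.000) / (8) = -0.625
  β = (1 - (-1)·0.000 - (3)·0.000) / (7) = 0.143
  γ = (3 - (-3)·0.000 - (2)·0.000) / (7) = 0.429
Iteration 2:
  α = (-5 - (-1)·0.143 - (3)·0.429) / (8) = -0.768
  β = (1 - (-1)·-0.625 - (3)·0.429) / (7) = -0.130
  γ = (3 - (-3)·-0.625 - (2)·0.143) / (7) = 0.120
Change: (-0.143, -0.273, -0.309) → max |·| = 0.309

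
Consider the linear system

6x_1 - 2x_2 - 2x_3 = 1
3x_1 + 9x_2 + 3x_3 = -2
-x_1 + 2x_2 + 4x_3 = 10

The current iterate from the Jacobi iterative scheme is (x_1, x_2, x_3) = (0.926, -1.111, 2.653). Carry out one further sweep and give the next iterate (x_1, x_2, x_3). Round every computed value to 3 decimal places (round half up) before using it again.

(0.681, -1.415, 3.287)

One sweep:
  x_1 = (1 - (-2)·-1.111 - (-2)·2.653) / (6) = 0.681
  x_2 = (-2 - (3)·0.926 - (3)·2.653) / (9) = -1.415
  x_3 = (10 - (-1)·0.926 - (2)·-1.111) / (4) = 3.287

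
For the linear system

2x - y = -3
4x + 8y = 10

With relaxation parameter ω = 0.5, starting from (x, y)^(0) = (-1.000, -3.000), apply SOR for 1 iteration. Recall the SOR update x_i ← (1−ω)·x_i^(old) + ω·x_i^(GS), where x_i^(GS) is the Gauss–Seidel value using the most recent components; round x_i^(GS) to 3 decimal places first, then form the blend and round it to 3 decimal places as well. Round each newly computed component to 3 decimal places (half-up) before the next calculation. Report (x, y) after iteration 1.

(-2.000, -0.375)

Iteration 1:
  x: GS value = (-3 - (-1)·-3.000) / (2) = -3.000;  x ← (1−ω)·-1.000 + ω·-3.000 = -2.000
  y: GS value = (10 - (4)·-2.000) / (8) = 2.250;  y ← (1−ω)·-3.000 + ω·2.250 = -0.375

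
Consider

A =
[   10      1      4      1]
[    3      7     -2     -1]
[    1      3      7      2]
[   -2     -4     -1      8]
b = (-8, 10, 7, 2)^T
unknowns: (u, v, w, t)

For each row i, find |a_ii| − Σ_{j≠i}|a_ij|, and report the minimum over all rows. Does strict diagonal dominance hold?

1

row 1: |10| − (1+4+1) = 4
row 2: |7| − (3+2+1) = 1
row 3: |7| − (1+3+2) = 1
row 4: |8| − (2+4+1) = 1
minimum over rows = 1 → strictly diagonally dominant (convergence guaranteed)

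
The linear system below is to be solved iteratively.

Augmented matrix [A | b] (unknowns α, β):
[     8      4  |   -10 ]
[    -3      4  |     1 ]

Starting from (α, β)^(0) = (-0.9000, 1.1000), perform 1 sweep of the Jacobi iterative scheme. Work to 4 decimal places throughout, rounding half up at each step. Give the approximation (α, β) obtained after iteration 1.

(-1.8000, -0.4250)

Iteration 1:
  α = (-10 - (4)·1.1000) / (8) = -1.8000
  β = (1 - (-3)·-0.9000) / (4) = -0.4250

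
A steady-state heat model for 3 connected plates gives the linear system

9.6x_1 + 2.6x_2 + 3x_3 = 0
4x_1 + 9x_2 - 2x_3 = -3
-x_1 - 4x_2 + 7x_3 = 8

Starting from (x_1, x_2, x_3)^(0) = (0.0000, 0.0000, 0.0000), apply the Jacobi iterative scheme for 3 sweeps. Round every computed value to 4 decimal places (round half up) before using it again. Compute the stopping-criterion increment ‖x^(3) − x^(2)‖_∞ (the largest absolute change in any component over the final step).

Iteration 1:
  x_1 = (0 - (2.6)·0.0000 - (3)·0.0000) / (9.6) = 0.0000
  x_2 = (-3 - (4)·0.0000 - (-2)·0.0000) / (9) = -0.3333
  x_3 = (8 - (-1)·0.0000 - (-4)·0.0000) / (7) = 1.1429
Iteration 2:
  x_1 = (0 - (2.6)·-0.3333 - (3)·1.1429) / (9.6) = -0.2669
  x_2 = (-3 - (4)·0.0000 - (-2)·1.1429) / (9) = -0.0794
  x_3 = (8 - (-1)·0.0000 - (-4)·-0.3333) / (7) = 0.9524
Iteration 3:
  x_1 = (0 - (2.6)·-0.0794 - (3)·0.9524) / (9.6) = -0.2761
  x_2 = (-3 - (4)·-0.2669 - (-2)·0.9524) / (9) = -0.0031
  x_3 = (8 - (-1)·-0.2669 - (-4)·-0.0794) / (7) = 1.0594
Change: (-0.0092, 0.0763, 0.1070) → max |·| = 0.1070

0.1070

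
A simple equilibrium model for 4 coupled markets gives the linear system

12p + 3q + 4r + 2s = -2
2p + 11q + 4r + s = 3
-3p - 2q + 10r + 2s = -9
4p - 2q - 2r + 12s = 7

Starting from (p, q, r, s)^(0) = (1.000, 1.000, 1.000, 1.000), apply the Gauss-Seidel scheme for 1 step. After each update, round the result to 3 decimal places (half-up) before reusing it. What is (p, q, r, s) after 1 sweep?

Iteration 1:
  p = (-2 - (3)·1.000 - (4)·1.000 - (2)·1.000) / (12) = -0.917
  q = (3 - (2)·-0.917 - (4)·1.000 - (1)·1.000) / (11) = -0.015
  r = (-9 - (-3)·-0.917 - (-2)·-0.015 - (2)·1.000) / (10) = -1.378
  s = (7 - (4)·-0.917 - (-2)·-0.015 - (-2)·-1.378) / (12) = 0.657

(-0.917, -0.015, -1.378, 0.657)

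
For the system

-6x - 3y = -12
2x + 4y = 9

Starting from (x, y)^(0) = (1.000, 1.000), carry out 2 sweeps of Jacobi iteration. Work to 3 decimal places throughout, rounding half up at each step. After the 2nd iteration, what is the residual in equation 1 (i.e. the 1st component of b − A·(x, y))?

Iteration 1:
  x = (-12 - (-3)·1.000) / (-6) = 1.500
  y = (9 - (2)·1.000) / (4) = 1.750
Iteration 2:
  x = (-12 - (-3)·1.750) / (-6) = 1.125
  y = (9 - (2)·1.500) / (4) = 1.500
Residual b − A·x = (-0.750, 0.750)

-0.750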